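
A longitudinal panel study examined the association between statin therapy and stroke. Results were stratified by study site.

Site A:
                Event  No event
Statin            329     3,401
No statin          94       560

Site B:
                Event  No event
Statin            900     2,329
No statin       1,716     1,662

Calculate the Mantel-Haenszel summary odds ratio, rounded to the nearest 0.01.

OR_MH = Σ(aᵢdᵢ/nᵢ) / Σ(bᵢcᵢ/nᵢ), where nᵢ is the stratum total.
Stratum 1 (Site A): n = 4384; a·d/n = 329·560/4384 = 42.0255; b·c/n = 3401·94/4384 = 72.9229
Stratum 2 (Site B): n = 6607; a·d/n = 900·1662/6607 = 226.3962; b·c/n = 2329·1716/6607 = 604.8984
OR_MH = (42.0255 + 226.3962) / (72.9229 + 604.8984) = 268.4218 / 677.8213 = 0.39601

0.40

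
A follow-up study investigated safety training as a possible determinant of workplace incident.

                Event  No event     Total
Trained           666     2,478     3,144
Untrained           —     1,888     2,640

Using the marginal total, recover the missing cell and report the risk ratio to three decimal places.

0.744

The missing cell is in the unexposed row: 2640 − 1888 = 752.
So a = 666, b = 2478, c = 752, d = 1888.
RR = [a/(a+b)] / [c/(c+d)] = (666/3144) / (752/2640) = 0.21183/0.28485 = 0.74367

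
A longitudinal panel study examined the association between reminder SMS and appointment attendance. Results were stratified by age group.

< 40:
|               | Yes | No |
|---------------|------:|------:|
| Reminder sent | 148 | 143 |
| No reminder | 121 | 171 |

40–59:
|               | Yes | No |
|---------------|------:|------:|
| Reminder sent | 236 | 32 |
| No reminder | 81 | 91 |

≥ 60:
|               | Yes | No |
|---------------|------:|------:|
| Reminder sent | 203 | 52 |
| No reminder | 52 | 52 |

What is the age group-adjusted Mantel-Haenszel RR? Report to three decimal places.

RR_MH = Σ(aᵢ·n₀ᵢ/nᵢ) / Σ(cᵢ·n₁ᵢ/nᵢ), with n₁ᵢ = aᵢ+bᵢ (exposed), n₀ᵢ = cᵢ+dᵢ (unexposed), nᵢ = n₁ᵢ+n₀ᵢ.
Stratum 1 (< 40): n₁ = 291, n₀ = 292, n = 583; a·n₀/n = 148·292/583 = 74.1269; c·n₁/n = 121·291/583 = 60.3962
Stratum 2 (40–59): n₁ = 268, n₀ = 172, n = 440; a·n₀/n = 236·172/440 = 92.2545; c·n₁/n = 81·268/440 = 49.3364
Stratum 3 (≥ 60): n₁ = 255, n₀ = 104, n = 359; a·n₀/n = 203·104/359 = 58.8078; c·n₁/n = 52·255/359 = 36.9359
RR_MH = (74.1269 + 92.2545 + 58.8078) / (60.3962 + 49.3364 + 36.9359) = 225.1893 / 146.6685 = 1.53536

1.535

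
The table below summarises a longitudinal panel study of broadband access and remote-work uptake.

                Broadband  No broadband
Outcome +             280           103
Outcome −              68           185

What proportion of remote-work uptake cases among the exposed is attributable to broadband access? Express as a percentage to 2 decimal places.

55.55

Reading the table with exposure as columns: a = 280 (Broadband, case), b = 68 (Broadband, non-case), c = 103 (No broadband, case), d = 185.
Risk in exposed = 280/348 = 0.80460; risk in unexposed = 103/288 = 0.35764.
RR = 0.80460/0.35764 = 2.24975
AR% = (RR − 1)/RR × 100 = (2.24975 − 1)/2.24975 × 100 = 55.5506%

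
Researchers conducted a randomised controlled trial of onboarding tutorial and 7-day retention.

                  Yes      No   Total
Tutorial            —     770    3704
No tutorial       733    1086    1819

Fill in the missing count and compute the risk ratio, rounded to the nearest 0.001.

The missing cell is in the exposed row: 3704 − 770 = 2934.
So a = 2934, b = 770, c = 733, d = 1086.
RR = [a/(a+b)] / [c/(c+d)] = (2934/3704) / (733/1819) = 0.79212/0.40297 = 1.96570

1.966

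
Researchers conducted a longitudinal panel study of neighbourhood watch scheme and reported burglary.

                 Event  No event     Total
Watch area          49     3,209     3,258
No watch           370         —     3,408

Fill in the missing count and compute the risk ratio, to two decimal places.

0.14

The missing cell is in the unexposed row: 3408 − 370 = 3038.
So a = 49, b = 3209, c = 370, d = 3038.
RR = [a/(a+b)] / [c/(c+d)] = (49/3258) / (370/3408) = 0.01504/0.10857 = 0.13853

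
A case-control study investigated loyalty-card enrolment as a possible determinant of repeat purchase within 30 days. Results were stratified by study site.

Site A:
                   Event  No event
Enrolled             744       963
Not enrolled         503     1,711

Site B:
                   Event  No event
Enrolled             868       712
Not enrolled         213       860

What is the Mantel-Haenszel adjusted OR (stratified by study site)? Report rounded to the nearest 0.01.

3.35

OR_MH = Σ(aᵢdᵢ/nᵢ) / Σ(bᵢcᵢ/nᵢ), where nᵢ is the stratum total.
Stratum 1 (Site A): n = 3921; a·d/n = 744·1711/3921 = 324.6580; b·c/n = 963·503/3921 = 123.5371
Stratum 2 (Site B): n = 2653; a·d/n = 868·860/2653 = 281.3720; b·c/n = 712·213/2653 = 57.1640
OR_MH = (324.6580 + 281.3720) / (123.5371 + 57.1640) = 606.0300 / 180.7011 = 3.35377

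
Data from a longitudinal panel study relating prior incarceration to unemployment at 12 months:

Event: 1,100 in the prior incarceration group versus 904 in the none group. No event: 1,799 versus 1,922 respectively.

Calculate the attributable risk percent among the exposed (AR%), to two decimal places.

15.70

From the description: a = 1100, b = 1799, c = 904, d = 1922.
Risk in exposed = 1100/2899 = 0.37944; risk in unexposed = 904/2826 = 0.31989.
RR = 0.37944/0.31989 = 1.18617
AR% = (RR − 1)/RR × 100 = (1.18617 − 1)/1.18617 × 100 = 15.6953%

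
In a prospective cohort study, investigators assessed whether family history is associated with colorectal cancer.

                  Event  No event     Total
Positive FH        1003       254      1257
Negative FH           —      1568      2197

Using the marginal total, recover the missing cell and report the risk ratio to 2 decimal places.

The missing cell is in the unexposed row: 2197 − 1568 = 629.
So a = 1003, b = 254, c = 629, d = 1568.
RR = [a/(a+b)] / [c/(c+d)] = (1003/1257) / (629/2197) = 0.79793/0.28630 = 2.78705

2.79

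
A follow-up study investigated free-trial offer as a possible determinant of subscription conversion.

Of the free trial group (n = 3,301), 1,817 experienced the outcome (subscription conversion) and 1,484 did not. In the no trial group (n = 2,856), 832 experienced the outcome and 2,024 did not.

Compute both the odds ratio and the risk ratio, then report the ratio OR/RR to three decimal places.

From the description: a = 1817, b = 1484, c = 832, d = 2024.
OR = (1817·2024)/(1484·832) = 3677608/1234688 = 2.97857
Risk in exposed = 1817/3301 = 0.55044; risk in unexposed = 832/2856 = 0.29132; RR = 1.88949
OR/RR = 2.97857 / 1.88949 = 1.57639
The outcome is not rare, so the OR lies further from 1 than the RR.

1.576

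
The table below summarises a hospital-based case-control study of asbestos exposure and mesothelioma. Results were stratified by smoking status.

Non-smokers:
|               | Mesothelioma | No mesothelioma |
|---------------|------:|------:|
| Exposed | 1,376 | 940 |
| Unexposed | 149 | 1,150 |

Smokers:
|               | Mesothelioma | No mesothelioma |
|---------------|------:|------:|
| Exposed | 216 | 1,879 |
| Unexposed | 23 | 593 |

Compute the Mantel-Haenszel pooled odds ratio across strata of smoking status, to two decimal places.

8.87

OR_MH = Σ(aᵢdᵢ/nᵢ) / Σ(bᵢcᵢ/nᵢ), where nᵢ is the stratum total.
Stratum 1 (Non-smokers): n = 3615; a·d/n = 1376·1150/3615 = 437.7317; b·c/n = 940·149/3615 = 38.7441
Stratum 2 (Smokers): n = 2711; a·d/n = 216·593/2711 = 47.2475; b·c/n = 1879·23/2711 = 15.9414
OR_MH = (437.7317 + 47.2475) / (38.7441 + 15.9414) = 484.9792 / 54.6855 = 8.86852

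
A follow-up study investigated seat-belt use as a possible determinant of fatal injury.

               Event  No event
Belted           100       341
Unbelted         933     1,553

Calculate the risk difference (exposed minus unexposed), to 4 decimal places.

Cells: a = 100, b = 341, c = 933, d = 1553.
Risk in exposed = 100/441 = 0.226757; risk in unexposed = 933/2486 = 0.375302.
Risk difference = 0.226757 − 0.375302 = -0.148544

-0.1485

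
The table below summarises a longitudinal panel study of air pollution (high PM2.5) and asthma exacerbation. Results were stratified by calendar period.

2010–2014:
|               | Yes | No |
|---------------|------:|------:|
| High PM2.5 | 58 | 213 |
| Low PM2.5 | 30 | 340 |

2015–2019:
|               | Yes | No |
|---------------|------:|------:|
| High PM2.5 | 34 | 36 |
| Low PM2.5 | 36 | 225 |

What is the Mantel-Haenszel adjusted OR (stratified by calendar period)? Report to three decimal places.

3.880

OR_MH = Σ(aᵢdᵢ/nᵢ) / Σ(bᵢcᵢ/nᵢ), where nᵢ is the stratum total.
Stratum 1 (2010–2014): n = 641; a·d/n = 58·340/641 = 30.7644; b·c/n = 213·30/641 = 9.9688
Stratum 2 (2015–2019): n = 331; a·d/n = 34·225/331 = 23.1118; b·c/n = 36·36/331 = 3.9154
OR_MH = (30.7644 + 23.1118) / (9.9688 + 3.9154) = 53.8762 / 13.8842 = 3.88040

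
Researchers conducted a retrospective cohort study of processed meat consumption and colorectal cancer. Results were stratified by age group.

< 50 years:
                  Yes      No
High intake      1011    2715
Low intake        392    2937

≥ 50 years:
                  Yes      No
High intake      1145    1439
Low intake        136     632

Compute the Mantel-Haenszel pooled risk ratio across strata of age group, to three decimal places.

2.371

RR_MH = Σ(aᵢ·n₀ᵢ/nᵢ) / Σ(cᵢ·n₁ᵢ/nᵢ), with n₁ᵢ = aᵢ+bᵢ (exposed), n₀ᵢ = cᵢ+dᵢ (unexposed), nᵢ = n₁ᵢ+n₀ᵢ.
Stratum 1 (< 50 years): n₁ = 3726, n₀ = 3329, n = 7055; a·n₀/n = 1011·3329/7055 = 477.0544; c·n₁/n = 392·3726/7055 = 207.0293
Stratum 2 (≥ 50 years): n₁ = 2584, n₀ = 768, n = 3352; a·n₀/n = 1145·768/3352 = 262.3389; c·n₁/n = 136·2584/3352 = 104.8401
RR_MH = (477.0544 + 262.3389) / (207.0293 + 104.8401) = 739.3933 / 311.8694 = 2.37084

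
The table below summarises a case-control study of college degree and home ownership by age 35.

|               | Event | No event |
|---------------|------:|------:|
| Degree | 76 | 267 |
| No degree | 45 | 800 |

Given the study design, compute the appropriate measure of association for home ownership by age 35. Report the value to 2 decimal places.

Cells: a = 76, b = 267, c = 45, d = 800.
This is a case-control study: participants were sampled on outcome status, so risks in the source population cannot be estimated directly — relative risk is not valid here. The odds ratio is the appropriate measure.
OR = (a·d)/(b·c) = (76 × 800) / (267 × 45) = 60800 / 12015 = 5.06034

5.06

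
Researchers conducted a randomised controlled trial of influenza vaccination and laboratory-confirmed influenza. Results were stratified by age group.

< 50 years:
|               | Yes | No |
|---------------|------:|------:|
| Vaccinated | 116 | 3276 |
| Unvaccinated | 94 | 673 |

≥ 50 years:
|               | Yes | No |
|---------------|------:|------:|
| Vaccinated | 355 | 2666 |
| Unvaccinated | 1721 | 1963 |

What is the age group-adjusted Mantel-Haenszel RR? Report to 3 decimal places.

RR_MH = Σ(aᵢ·n₀ᵢ/nᵢ) / Σ(cᵢ·n₁ᵢ/nᵢ), with n₁ᵢ = aᵢ+bᵢ (exposed), n₀ᵢ = cᵢ+dᵢ (unexposed), nᵢ = n₁ᵢ+n₀ᵢ.
Stratum 1 (< 50 years): n₁ = 3392, n₀ = 767, n = 4159; a·n₀/n = 116·767/4159 = 21.3926; c·n₁/n = 94·3392/4159 = 76.6646
Stratum 2 (≥ 50 years): n₁ = 3021, n₀ = 3684, n = 6705; a·n₀/n = 355·3684/6705 = 195.0515; c·n₁/n = 1721·3021/6705 = 775.4125
RR_MH = (21.3926 + 195.0515) / (76.6646 + 775.4125) = 216.4441 / 852.0771 = 0.25402

0.254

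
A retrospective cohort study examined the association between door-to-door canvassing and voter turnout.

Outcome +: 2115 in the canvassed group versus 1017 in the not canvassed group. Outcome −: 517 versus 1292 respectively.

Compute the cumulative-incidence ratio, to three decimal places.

From the description: a = 2115, b = 517, c = 1017, d = 1292.
Risk in exposed = 2115/2632 = 0.80357; risk in unexposed = 1017/2309 = 0.44045.
RR = 0.80357 / 0.44045 = 1.82443
The risk among the exposed is 1.82 times that among the unexposed.

1.824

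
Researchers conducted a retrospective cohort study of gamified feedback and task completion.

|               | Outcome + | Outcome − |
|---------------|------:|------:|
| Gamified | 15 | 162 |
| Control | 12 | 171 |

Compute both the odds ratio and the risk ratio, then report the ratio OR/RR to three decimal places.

1.021

Cells: a = 15, b = 162, c = 12, d = 171.
OR = (15·171)/(162·12) = 2565/1944 = 1.31944
Risk in exposed = 15/177 = 0.08475; risk in unexposed = 12/183 = 0.06557; RR = 1.29237
OR/RR = 1.31944 / 1.29237 = 1.02095
The outcome is rare in both groups, so OR ≈ RR (ratio near 1).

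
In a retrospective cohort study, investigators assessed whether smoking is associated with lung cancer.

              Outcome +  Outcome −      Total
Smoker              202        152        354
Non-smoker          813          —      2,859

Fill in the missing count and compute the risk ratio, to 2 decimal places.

The missing cell is in the unexposed row: 2859 − 813 = 2046.
So a = 202, b = 152, c = 813, d = 2046.
RR = [a/(a+b)] / [c/(c+d)] = (202/354) / (813/2859) = 0.57062/0.28437 = 2.00665

2.01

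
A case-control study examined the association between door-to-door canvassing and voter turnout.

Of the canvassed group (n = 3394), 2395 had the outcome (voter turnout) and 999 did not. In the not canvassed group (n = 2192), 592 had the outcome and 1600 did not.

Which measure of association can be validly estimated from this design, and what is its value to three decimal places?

6.479

From the description: a = 2395, b = 999, c = 592, d = 1600.
This is a case-control study: participants were sampled on outcome status, so risks in the source population cannot be estimated directly — relative risk is not valid here. The odds ratio is the appropriate measure.
OR = (a·d)/(b·c) = (2395 × 1600) / (999 × 592) = 3832000 / 591408 = 6.47945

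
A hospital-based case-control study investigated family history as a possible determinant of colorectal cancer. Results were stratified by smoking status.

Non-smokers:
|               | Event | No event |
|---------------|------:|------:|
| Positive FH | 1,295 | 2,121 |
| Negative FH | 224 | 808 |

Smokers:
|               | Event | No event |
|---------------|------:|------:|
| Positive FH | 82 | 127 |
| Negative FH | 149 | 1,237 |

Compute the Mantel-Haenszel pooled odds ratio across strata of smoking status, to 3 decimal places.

2.518

OR_MH = Σ(aᵢdᵢ/nᵢ) / Σ(bᵢcᵢ/nᵢ), where nᵢ is the stratum total.
Stratum 1 (Non-smokers): n = 4448; a·d/n = 1295·808/4448 = 235.2428; b·c/n = 2121·224/4448 = 106.8129
Stratum 2 (Smokers): n = 1595; a·d/n = 82·1237/1595 = 63.5950; b·c/n = 127·149/1595 = 11.8639
OR_MH = (235.2428 + 63.5950) / (106.8129 + 11.8639) = 298.8378 / 118.6769 = 2.51808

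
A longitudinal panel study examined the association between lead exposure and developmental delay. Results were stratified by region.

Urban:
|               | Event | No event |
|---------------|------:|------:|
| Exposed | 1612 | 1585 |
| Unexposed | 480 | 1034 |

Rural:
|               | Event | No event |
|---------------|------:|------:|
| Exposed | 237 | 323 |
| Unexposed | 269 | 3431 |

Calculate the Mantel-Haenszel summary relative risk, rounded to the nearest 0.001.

RR_MH = Σ(aᵢ·n₀ᵢ/nᵢ) / Σ(cᵢ·n₁ᵢ/nᵢ), with n₁ᵢ = aᵢ+bᵢ (exposed), n₀ᵢ = cᵢ+dᵢ (unexposed), nᵢ = n₁ᵢ+n₀ᵢ.
Stratum 1 (Urban): n₁ = 3197, n₀ = 1514, n = 4711; a·n₀/n = 1612·1514/4711 = 518.0573; c·n₁/n = 480·3197/4711 = 325.7398
Stratum 2 (Rural): n₁ = 560, n₀ = 3700, n = 4260; a·n₀/n = 237·3700/4260 = 205.8451; c·n₁/n = 269·560/4260 = 35.3615
RR_MH = (518.0573 + 205.8451) / (325.7398 + 35.3615) = 723.9024 / 361.1013 = 2.00471

2.005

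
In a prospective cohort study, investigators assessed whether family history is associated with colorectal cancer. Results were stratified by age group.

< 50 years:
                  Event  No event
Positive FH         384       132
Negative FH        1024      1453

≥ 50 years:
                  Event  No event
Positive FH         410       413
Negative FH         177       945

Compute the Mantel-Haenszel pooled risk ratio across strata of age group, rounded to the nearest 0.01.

2.20

RR_MH = Σ(aᵢ·n₀ᵢ/nᵢ) / Σ(cᵢ·n₁ᵢ/nᵢ), with n₁ᵢ = aᵢ+bᵢ (exposed), n₀ᵢ = cᵢ+dᵢ (unexposed), nᵢ = n₁ᵢ+n₀ᵢ.
Stratum 1 (< 50 years): n₁ = 516, n₀ = 2477, n = 2993; a·n₀/n = 384·2477/2993 = 317.7975; c·n₁/n = 1024·516/2993 = 176.5399
Stratum 2 (≥ 50 years): n₁ = 823, n₀ = 1122, n = 1945; a·n₀/n = 410·1122/1945 = 236.5141; c·n₁/n = 177·823/1945 = 74.8951
RR_MH = (317.7975 + 236.5141) / (176.5399 + 74.8951) = 554.3117 / 251.4350 = 2.20459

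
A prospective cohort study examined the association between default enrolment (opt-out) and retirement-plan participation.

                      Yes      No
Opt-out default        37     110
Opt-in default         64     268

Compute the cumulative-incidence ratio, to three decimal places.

Cells: a = 37, b = 110, c = 64, d = 268.
Risk in exposed = 37/147 = 0.25170; risk in unexposed = 64/332 = 0.19277.
RR = 0.25170 / 0.19277 = 1.30570
The risk among the exposed is 1.31 times that among the unexposed.

1.306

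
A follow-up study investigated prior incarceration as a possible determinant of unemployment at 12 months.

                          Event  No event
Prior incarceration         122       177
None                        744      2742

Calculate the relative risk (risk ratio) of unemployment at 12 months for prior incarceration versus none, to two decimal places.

Cells: a = 122, b = 177, c = 744, d = 2742.
Risk in exposed = 122/299 = 0.40803; risk in unexposed = 744/3486 = 0.21343.
RR = 0.40803 / 0.21343 = 1.91180
The risk among the exposed is 1.91 times that among the unexposed.

1.91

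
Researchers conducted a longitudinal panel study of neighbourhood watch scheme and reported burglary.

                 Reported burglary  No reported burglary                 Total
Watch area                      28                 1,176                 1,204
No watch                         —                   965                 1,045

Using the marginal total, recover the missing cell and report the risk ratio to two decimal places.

The missing cell is in the unexposed row: 1045 − 965 = 80.
So a = 28, b = 1176, c = 80, d = 965.
RR = [a/(a+b)] / [c/(c+d)] = (28/1204) / (80/1045) = 0.02326/0.07656 = 0.30378

0.30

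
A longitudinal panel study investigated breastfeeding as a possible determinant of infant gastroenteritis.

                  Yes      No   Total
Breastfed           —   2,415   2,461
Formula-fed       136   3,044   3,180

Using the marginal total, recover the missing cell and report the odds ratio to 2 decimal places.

The missing cell is in the exposed row: 2461 − 2415 = 46.
So a = 46, b = 2415, c = 136, d = 3044.
OR = (a·d)/(b·c) = (46 × 3044) / (2415 × 136) = 140024 / 328440 = 0.42633

0.43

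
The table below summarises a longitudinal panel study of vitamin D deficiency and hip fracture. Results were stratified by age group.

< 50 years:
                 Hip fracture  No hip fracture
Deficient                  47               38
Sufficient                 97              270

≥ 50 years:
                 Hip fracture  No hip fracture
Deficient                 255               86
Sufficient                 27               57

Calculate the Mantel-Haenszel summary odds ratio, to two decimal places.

4.57

OR_MH = Σ(aᵢdᵢ/nᵢ) / Σ(bᵢcᵢ/nᵢ), where nᵢ is the stratum total.
Stratum 1 (< 50 years): n = 452; a·d/n = 47·270/452 = 28.0752; b·c/n = 38·97/452 = 8.1549
Stratum 2 (≥ 50 years): n = 425; a·d/n = 255·57/425 = 34.2000; b·c/n = 86·27/425 = 5.4635
OR_MH = (28.0752 + 34.2000) / (8.1549 + 5.4635) = 62.2752 / 13.6184 = 4.57287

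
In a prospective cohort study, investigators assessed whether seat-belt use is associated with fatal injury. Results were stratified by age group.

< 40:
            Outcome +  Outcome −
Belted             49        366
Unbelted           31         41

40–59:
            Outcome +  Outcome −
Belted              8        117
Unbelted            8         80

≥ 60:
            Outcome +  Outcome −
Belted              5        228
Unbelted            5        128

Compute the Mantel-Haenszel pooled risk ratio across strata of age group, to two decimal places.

RR_MH = Σ(aᵢ·n₀ᵢ/nᵢ) / Σ(cᵢ·n₁ᵢ/nᵢ), with n₁ᵢ = aᵢ+bᵢ (exposed), n₀ᵢ = cᵢ+dᵢ (unexposed), nᵢ = n₁ᵢ+n₀ᵢ.
Stratum 1 (< 40): n₁ = 415, n₀ = 72, n = 487; a·n₀/n = 49·72/487 = 7.2444; c·n₁/n = 31·415/487 = 26.4168
Stratum 2 (40–59): n₁ = 125, n₀ = 88, n = 213; a·n₀/n = 8·88/213 = 3.3052; c·n₁/n = 8·125/213 = 4.6948
Stratum 3 (≥ 60): n₁ = 233, n₀ = 133, n = 366; a·n₀/n = 5·133/366 = 1.8169; c·n₁/n = 5·233/366 = 3.1831
RR_MH = (7.2444 + 3.3052 + 1.8169) / (26.4168 + 4.6948 + 3.1831) = 12.3665 / 34.2947 = 0.36059

0.36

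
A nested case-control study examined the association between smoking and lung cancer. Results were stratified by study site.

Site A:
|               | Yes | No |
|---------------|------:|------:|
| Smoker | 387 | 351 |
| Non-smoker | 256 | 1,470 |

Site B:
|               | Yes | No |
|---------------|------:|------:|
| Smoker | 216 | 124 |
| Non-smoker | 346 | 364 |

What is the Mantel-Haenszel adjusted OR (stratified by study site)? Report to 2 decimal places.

OR_MH = Σ(aᵢdᵢ/nᵢ) / Σ(bᵢcᵢ/nᵢ), where nᵢ is the stratum total.
Stratum 1 (Site A): n = 2464; a·d/n = 387·1470/2464 = 230.8807; b·c/n = 351·256/2464 = 36.4675
Stratum 2 (Site B): n = 1050; a·d/n = 216·364/1050 = 74.8800; b·c/n = 124·346/1050 = 40.8610
OR_MH = (230.8807 + 74.8800) / (36.4675 + 40.8610) = 305.7607 / 77.3285 = 3.95405

3.95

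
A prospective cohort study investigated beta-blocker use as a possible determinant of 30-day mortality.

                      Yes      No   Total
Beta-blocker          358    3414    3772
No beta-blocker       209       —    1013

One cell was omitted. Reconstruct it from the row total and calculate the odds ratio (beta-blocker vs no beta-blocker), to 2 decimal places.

The missing cell is in the unexposed row: 1013 − 209 = 804.
So a = 358, b = 3414, c = 209, d = 804.
OR = (a·d)/(b·c) = (358 × 804) / (3414 × 209) = 287832 / 713526 = 0.40339

0.40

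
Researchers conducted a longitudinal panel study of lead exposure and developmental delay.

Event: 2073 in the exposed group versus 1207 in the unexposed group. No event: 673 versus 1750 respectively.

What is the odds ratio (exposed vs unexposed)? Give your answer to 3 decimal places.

4.466

From the description: a = 2073, b = 673, c = 1207, d = 1750.
OR = (a·d)/(b·c) = (2073 × 1750) / (673 × 1207) = 3627750 / 812311 = 4.46596
The odds of developmental delay are about 4.47 times as high in the exposed group.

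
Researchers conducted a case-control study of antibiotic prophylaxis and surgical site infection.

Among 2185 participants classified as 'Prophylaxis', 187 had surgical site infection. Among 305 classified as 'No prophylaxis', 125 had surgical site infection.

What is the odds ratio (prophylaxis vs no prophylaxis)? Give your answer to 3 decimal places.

From the description: a = 187, b = 1998, c = 125, d = 180.
OR = (a·d)/(b·c) = (187 × 180) / (1998 × 125) = 33660 / 249750 = 0.13477
Exposure is associated with lower odds of surgical site infection (OR = 0.13 < 1).

0.135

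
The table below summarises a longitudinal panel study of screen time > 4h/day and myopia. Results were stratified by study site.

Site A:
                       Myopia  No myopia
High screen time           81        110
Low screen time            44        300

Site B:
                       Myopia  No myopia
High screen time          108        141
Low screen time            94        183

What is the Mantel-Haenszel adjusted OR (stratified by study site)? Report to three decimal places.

2.424

OR_MH = Σ(aᵢdᵢ/nᵢ) / Σ(bᵢcᵢ/nᵢ), where nᵢ is the stratum total.
Stratum 1 (Site A): n = 535; a·d/n = 81·300/535 = 45.4206; b·c/n = 110·44/535 = 9.0467
Stratum 2 (Site B): n = 526; a·d/n = 108·183/526 = 37.5741; b·c/n = 141·94/526 = 25.1977
OR_MH = (45.4206 + 37.5741) / (9.0467 + 25.1977) = 82.9947 / 34.2444 = 2.42360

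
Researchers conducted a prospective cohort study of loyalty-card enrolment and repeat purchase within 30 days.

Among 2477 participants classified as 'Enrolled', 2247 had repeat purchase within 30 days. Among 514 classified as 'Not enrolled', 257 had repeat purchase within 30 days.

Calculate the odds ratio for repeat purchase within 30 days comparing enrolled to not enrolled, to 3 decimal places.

9.770

From the description: a = 2247, b = 230, c = 257, d = 257.
OR = (a·d)/(b·c) = (2247 × 257) / (230 × 257) = 577479 / 59110 = 9.76957
The odds of repeat purchase within 30 days are about 9.77 times as high in the enrolled group.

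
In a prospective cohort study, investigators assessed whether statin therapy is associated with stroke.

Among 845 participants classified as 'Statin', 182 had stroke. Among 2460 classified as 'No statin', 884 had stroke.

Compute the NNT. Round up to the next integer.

Risk in treated group = 182/845 = 0.21538; risk in control = 884/2460 = 0.35935.
Absolute risk reduction = 0.35935 − 0.21538 = 0.14396
NNT = 1 / ARR = 1 / 0.14396 = 6.946 → round up → 7

7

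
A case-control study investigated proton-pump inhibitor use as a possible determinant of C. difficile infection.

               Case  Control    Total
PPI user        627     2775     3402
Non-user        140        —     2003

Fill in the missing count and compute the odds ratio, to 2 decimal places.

3.01

The missing cell is in the unexposed row: 2003 − 140 = 1863.
So a = 627, b = 2775, c = 140, d = 1863.
OR = (a·d)/(b·c) = (627 × 1863) / (2775 × 140) = 1168101 / 388500 = 3.00669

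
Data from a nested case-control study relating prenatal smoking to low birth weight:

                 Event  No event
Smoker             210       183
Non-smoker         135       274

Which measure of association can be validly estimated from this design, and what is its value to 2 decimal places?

2.33

Cells: a = 210, b = 183, c = 135, d = 274.
This is a nested case-control study: participants were sampled on outcome status, so risks in the source population cannot be estimated directly — relative risk is not valid here. The odds ratio is the appropriate measure.
OR = (a·d)/(b·c) = (210 × 274) / (183 × 135) = 57540 / 24705 = 2.32908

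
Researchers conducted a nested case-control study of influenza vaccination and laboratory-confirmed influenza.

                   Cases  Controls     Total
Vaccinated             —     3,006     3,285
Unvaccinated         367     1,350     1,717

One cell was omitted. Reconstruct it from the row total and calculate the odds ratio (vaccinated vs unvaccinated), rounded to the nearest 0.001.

The missing cell is in the exposed row: 3285 − 3006 = 279.
So a = 279, b = 3006, c = 367, d = 1350.
OR = (a·d)/(b·c) = (279 × 1350) / (3006 × 367) = 376650 / 1103202 = 0.34142

0.341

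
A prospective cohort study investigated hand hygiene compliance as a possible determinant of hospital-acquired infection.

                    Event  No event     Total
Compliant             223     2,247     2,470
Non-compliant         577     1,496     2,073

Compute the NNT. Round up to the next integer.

6

Risk in treated group = 223/2470 = 0.09028; risk in control = 577/2073 = 0.27834.
Absolute risk reduction = 0.27834 − 0.09028 = 0.18806
NNT = 1 / ARR = 1 / 0.18806 = 5.318 → round up → 6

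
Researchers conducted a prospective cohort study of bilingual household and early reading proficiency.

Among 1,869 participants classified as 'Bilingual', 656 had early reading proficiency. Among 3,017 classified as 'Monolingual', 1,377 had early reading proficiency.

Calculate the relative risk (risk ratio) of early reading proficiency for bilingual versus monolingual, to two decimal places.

0.77

From the description: a = 656, b = 1213, c = 1377, d = 1640.
Risk in exposed = 656/1869 = 0.35099; risk in unexposed = 1377/3017 = 0.45641.
RR = 0.35099 / 0.45641 = 0.76902
The risk is 23% lower among the exposed than among the unexposed.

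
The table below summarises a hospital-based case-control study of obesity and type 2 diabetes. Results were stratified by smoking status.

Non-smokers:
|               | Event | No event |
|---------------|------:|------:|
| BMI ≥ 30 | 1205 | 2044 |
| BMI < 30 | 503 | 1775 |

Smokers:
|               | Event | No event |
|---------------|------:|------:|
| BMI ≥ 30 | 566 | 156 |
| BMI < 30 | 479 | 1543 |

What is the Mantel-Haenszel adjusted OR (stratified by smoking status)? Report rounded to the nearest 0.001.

OR_MH = Σ(aᵢdᵢ/nᵢ) / Σ(bᵢcᵢ/nᵢ), where nᵢ is the stratum total.
Stratum 1 (Non-smokers): n = 5527; a·d/n = 1205·1775/5527 = 386.9866; b·c/n = 2044·503/5527 = 186.0199
Stratum 2 (Smokers): n = 2744; a·d/n = 566·1543/2744 = 318.2719; b·c/n = 156·479/2744 = 27.2318
OR_MH = (386.9866 + 318.2719) / (186.0199 + 27.2318) = 705.2585 / 213.2517 = 3.30716

3.307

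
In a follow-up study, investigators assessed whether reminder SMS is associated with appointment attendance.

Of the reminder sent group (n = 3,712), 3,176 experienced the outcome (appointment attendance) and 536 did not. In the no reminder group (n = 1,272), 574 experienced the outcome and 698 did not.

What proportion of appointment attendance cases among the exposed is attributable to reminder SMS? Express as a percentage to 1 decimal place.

From the description: a = 3176, b = 536, c = 574, d = 698.
Risk in exposed = 3176/3712 = 0.85560; risk in unexposed = 574/1272 = 0.45126.
RR = 0.85560/0.45126 = 1.89604
AR% = (RR − 1)/RR × 100 = (1.89604 − 1)/1.89604 × 100 = 47.2585%

47.3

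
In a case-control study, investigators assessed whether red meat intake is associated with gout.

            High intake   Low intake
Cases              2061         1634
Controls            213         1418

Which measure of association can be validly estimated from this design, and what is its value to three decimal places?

8.397

Reading the table with exposure as columns: a = 2061 (High intake, case), b = 213 (High intake, non-case), c = 1634 (Low intake, case), d = 1418.
This is a case-control study: participants were sampled on outcome status, so risks in the source population cannot be estimated directly — relative risk is not valid here. The odds ratio is the appropriate measure.
OR = (a·d)/(b·c) = (2061 × 1418) / (213 × 1634) = 2922498 / 348042 = 8.39697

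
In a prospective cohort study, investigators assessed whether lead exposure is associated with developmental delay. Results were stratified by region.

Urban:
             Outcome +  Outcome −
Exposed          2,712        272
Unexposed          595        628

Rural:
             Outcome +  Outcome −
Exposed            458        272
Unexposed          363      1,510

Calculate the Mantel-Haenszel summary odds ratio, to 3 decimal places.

OR_MH = Σ(aᵢdᵢ/nᵢ) / Σ(bᵢcᵢ/nᵢ), where nᵢ is the stratum total.
Stratum 1 (Urban): n = 4207; a·d/n = 2712·628/4207 = 404.8338; b·c/n = 272·595/4207 = 38.4692
Stratum 2 (Rural): n = 2603; a·d/n = 458·1510/2603 = 265.6857; b·c/n = 272·363/2603 = 37.9316
OR_MH = (404.8338 + 265.6857) / (38.4692 + 37.9316) = 670.5196 / 76.4008 = 8.77634

8.776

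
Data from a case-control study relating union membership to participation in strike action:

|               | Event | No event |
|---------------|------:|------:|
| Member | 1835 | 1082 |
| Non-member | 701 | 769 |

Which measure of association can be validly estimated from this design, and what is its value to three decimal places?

Cells: a = 1835, b = 1082, c = 701, d = 769.
This is a case-control study: participants were sampled on outcome status, so risks in the source population cannot be estimated directly — relative risk is not valid here. The odds ratio is the appropriate measure.
OR = (a·d)/(b·c) = (1835 × 769) / (1082 × 701) = 1411115 / 758482 = 1.86045

1.860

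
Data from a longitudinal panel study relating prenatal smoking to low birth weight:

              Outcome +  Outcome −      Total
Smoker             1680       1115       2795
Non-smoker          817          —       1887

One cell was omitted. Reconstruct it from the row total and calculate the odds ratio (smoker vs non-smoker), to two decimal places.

The missing cell is in the unexposed row: 1887 − 817 = 1070.
So a = 1680, b = 1115, c = 817, d = 1070.
OR = (a·d)/(b·c) = (1680 × 1070) / (1115 × 817) = 1797600 / 910955 = 1.97331

1.97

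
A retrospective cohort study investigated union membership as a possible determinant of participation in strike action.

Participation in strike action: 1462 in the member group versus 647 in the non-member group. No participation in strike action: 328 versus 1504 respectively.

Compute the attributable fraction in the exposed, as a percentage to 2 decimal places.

From the description: a = 1462, b = 328, c = 647, d = 1504.
Risk in exposed = 1462/1790 = 0.81676; risk in unexposed = 647/2151 = 0.30079.
RR = 0.81676/0.30079 = 2.71538
AR% = (RR − 1)/RR × 100 = (2.71538 − 1)/2.71538 × 100 = 63.1727%

63.17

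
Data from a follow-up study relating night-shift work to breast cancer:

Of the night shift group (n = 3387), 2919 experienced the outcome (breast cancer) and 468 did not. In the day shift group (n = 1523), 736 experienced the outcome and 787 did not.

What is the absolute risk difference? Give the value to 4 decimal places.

0.3786

From the description: a = 2919, b = 468, c = 736, d = 787.
Risk in exposed = 2919/3387 = 0.861825; risk in unexposed = 736/1523 = 0.483257.
Risk difference = 0.861825 − 0.483257 = 0.378568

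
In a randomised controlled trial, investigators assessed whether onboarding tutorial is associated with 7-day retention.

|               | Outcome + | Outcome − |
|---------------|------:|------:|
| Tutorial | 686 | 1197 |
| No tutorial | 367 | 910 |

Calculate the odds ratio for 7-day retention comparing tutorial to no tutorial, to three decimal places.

1.421

Cells: a = 686, b = 1197, c = 367, d = 910.
OR = (a·d)/(b·c) = (686 × 910) / (1197 × 367) = 624260 / 439299 = 1.42104
The odds of 7-day retention are about 1.42 times as high in the tutorial group.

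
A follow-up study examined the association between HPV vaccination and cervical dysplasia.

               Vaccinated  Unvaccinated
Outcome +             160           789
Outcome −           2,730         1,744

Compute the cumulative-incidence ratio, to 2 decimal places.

0.18

Reading the table with exposure as columns: a = 160 (Vaccinated, case), b = 2730 (Vaccinated, non-case), c = 789 (Unvaccinated, case), d = 1744.
Risk in exposed = 160/2890 = 0.05536; risk in unexposed = 789/2533 = 0.31149.
RR = 0.05536 / 0.31149 = 0.17774
The risk is 82% lower among the exposed than among the unexposed.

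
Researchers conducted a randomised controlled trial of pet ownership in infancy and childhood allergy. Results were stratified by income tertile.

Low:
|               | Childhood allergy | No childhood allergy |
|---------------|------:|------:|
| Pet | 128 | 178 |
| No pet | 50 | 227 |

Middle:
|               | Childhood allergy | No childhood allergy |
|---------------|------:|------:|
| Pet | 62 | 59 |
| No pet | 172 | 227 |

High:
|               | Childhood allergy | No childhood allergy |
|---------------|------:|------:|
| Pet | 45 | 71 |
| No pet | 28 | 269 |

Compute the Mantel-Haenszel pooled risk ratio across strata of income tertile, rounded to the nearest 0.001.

1.899

RR_MH = Σ(aᵢ·n₀ᵢ/nᵢ) / Σ(cᵢ·n₁ᵢ/nᵢ), with n₁ᵢ = aᵢ+bᵢ (exposed), n₀ᵢ = cᵢ+dᵢ (unexposed), nᵢ = n₁ᵢ+n₀ᵢ.
Stratum 1 (Low): n₁ = 306, n₀ = 277, n = 583; a·n₀/n = 128·277/583 = 60.8165; c·n₁/n = 50·306/583 = 26.2436
Stratum 2 (Middle): n₁ = 121, n₀ = 399, n = 520; a·n₀/n = 62·399/520 = 47.5731; c·n₁/n = 172·121/520 = 40.0231
Stratum 3 (High): n₁ = 116, n₀ = 297, n = 413; a·n₀/n = 45·297/413 = 32.3608; c·n₁/n = 28·116/413 = 7.8644
RR_MH = (60.8165 + 47.5731 + 32.3608) / (26.2436 + 40.0231 + 7.8644) = 140.7503 / 74.1311 = 1.89867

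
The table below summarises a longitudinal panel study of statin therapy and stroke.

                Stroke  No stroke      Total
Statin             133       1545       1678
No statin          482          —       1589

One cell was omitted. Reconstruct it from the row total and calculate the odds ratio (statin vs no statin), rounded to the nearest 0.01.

The missing cell is in the unexposed row: 1589 − 482 = 1107.
So a = 133, b = 1545, c = 482, d = 1107.
OR = (a·d)/(b·c) = (133 × 1107) / (1545 × 482) = 147231 / 744690 = 0.19771

0.20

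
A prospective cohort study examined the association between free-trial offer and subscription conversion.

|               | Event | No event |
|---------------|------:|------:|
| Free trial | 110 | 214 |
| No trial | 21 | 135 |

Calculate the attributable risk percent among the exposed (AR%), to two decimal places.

Cells: a = 110, b = 214, c = 21, d = 135.
Risk in exposed = 110/324 = 0.33951; risk in unexposed = 21/156 = 0.13462.
RR = 0.33951/0.13462 = 2.52205
AR% = (RR − 1)/RR × 100 = (2.52205 − 1)/2.52205 × 100 = 60.3497%

60.35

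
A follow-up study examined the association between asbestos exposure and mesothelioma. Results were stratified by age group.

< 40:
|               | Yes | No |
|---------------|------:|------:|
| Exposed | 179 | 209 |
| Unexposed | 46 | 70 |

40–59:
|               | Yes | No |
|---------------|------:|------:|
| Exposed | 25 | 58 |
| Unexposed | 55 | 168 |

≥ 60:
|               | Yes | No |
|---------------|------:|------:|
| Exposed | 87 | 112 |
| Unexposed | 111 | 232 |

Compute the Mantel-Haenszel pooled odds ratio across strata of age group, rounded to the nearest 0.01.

1.45

OR_MH = Σ(aᵢdᵢ/nᵢ) / Σ(bᵢcᵢ/nᵢ), where nᵢ is the stratum total.
Stratum 1 (< 40): n = 504; a·d/n = 179·70/504 = 24.8611; b·c/n = 209·46/504 = 19.0754
Stratum 2 (40–59): n = 306; a·d/n = 25·168/306 = 13.7255; b·c/n = 58·55/306 = 10.4248
Stratum 3 (≥ 60): n = 542; a·d/n = 87·232/542 = 37.2399; b·c/n = 112·111/542 = 22.9373
OR_MH = (24.8611 + 13.7255 + 37.2399) / (19.0754 + 10.4248 + 22.9373) = 75.8265 / 52.4375 = 1.44603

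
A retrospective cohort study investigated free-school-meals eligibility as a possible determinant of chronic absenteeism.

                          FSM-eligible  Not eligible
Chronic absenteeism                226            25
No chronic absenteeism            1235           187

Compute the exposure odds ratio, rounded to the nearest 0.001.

Reading the table with exposure as columns: a = 226 (FSM-eligible, case), b = 1235 (FSM-eligible, non-case), c = 25 (Not eligible, case), d = 187.
OR = (a·d)/(b·c) = (226 × 187) / (1235 × 25) = 42262 / 30875 = 1.36881
The odds of chronic absenteeism are about 1.37 times as high in the fsm-eligible group.

1.369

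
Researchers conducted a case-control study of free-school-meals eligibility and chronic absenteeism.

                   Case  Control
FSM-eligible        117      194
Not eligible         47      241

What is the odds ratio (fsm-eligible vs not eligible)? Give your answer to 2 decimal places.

Cells: a = 117, b = 194, c = 47, d = 241.
OR = (a·d)/(b·c) = (117 × 241) / (194 × 47) = 28197 / 9118 = 3.09245
The odds of chronic absenteeism are about 3.09 times as high in the fsm-eligible group.

3.09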